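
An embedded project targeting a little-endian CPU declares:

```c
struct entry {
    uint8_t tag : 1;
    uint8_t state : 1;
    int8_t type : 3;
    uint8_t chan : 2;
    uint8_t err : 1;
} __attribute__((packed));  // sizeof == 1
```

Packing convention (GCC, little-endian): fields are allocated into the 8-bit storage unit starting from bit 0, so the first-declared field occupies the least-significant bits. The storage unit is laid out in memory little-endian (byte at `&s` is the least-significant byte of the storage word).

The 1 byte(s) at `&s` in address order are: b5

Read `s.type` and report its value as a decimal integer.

-3

[0]=0xb5 (little-endian) → word 0xb5
tag [0+:1] = (word>>0) & 0x1 = 1
state [1+:1] = (word>>1) & 0x1 = 0
type [2+:3] = (word>>2) & 0x7 = 5  ←
chan [5+:2] = (word>>5) & 0x3 = 1
err [7+:1] = (word>>7) & 0x1 = 1
type signed 3b, MSB=1: 5 - 8 = -3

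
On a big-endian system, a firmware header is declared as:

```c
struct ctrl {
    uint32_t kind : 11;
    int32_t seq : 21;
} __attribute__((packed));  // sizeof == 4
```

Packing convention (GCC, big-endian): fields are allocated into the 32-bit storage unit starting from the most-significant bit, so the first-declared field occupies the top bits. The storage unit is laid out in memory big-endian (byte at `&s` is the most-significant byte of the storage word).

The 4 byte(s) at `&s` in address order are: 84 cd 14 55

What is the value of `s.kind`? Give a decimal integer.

[0]=0x84 [1]=0xcd [2]=0x14 [3]=0x55 (big-endian) → word 0x84cd1455
kind [21+:11] = (word>>21) & 0x7ff = 1062  ←
seq [0+:21] = (word>>0) & 0x1fffff = 857173

1062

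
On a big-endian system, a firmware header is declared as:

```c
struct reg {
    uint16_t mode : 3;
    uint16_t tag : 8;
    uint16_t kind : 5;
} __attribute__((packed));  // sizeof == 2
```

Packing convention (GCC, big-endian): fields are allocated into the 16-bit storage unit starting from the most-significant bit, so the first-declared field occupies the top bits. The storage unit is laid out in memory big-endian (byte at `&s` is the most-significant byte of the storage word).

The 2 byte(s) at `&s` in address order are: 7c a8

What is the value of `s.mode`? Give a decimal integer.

3

[0]=0x7c [1]=0xa8 (big-endian) → word 0x7ca8
mode:3 @ bit 13 → (0x7ca8>>13)&0x7 = 0x3  ←
tag:8 @ bit 5 → (0x7ca8>>5)&0xff = 0xe5
kind:5 @ bit 0 → (0x7ca8>>0)&0x1f = 0x8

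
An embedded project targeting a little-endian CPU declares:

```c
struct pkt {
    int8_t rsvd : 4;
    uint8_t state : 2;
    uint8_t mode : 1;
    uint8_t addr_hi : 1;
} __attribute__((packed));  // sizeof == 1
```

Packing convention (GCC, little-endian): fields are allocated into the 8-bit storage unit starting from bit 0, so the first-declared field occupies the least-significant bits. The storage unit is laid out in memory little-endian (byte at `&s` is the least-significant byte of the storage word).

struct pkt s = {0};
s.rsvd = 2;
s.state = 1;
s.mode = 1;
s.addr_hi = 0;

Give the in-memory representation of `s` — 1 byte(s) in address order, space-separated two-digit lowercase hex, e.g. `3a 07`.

52

rsvd (4b) val=2 bits=0x2 at bit 0: 0x02
state (2b) val=1 bits=0x1 at bit 4: 0x12
mode (1b) val=1 bits=0x1 at bit 6: 0x52
addr_hi (1b) val=0 bits=0x0 at bit 7: 0x52
word = 0x52 → little-endian bytes:
  [0]=0x52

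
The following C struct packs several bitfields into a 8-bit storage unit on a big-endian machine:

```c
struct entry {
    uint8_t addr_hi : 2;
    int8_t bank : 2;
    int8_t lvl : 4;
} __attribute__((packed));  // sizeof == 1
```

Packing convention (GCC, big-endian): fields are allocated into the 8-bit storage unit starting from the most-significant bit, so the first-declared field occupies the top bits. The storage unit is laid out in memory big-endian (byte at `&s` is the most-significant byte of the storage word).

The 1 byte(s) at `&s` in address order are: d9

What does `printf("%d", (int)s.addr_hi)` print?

[0]=0xd9 (big-endian) → word 0xd9
addr_hi:2 @ bit 6 → (0xd9>>6)&0x3 = 0x3  ←
bank:2 @ bit 4 → (0xd9>>4)&0x3 = 0x1
lvl:4 @ bit 0 → (0xd9>>0)&0xf = 0x9

3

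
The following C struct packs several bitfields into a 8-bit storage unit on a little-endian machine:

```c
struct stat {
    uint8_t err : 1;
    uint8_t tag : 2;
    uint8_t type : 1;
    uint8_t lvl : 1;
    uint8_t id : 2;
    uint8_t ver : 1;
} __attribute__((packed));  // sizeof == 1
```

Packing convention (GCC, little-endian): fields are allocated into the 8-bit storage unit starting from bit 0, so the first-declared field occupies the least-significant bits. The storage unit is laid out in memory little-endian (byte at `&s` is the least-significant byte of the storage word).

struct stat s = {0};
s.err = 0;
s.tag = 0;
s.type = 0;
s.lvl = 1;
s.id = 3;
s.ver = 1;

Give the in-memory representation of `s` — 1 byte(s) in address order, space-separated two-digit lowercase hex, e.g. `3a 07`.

[0+:1] err=0 & 0x1 = 0x0; word=0x00
[1+:2] tag=0 & 0x3 = 0x0; word=0x00
[3+:1] type=0 & 0x1 = 0x0; word=0x00
[4+:1] lvl=1 & 0x1 = 0x1; word=0x10
[5+:2] id=3 & 0x3 = 0x3; word=0x70
[7+:1] ver=1 & 0x1 = 0x1; word=0xf0
word = 0xf0 → little-endian bytes:
  [0]=0xf0

f0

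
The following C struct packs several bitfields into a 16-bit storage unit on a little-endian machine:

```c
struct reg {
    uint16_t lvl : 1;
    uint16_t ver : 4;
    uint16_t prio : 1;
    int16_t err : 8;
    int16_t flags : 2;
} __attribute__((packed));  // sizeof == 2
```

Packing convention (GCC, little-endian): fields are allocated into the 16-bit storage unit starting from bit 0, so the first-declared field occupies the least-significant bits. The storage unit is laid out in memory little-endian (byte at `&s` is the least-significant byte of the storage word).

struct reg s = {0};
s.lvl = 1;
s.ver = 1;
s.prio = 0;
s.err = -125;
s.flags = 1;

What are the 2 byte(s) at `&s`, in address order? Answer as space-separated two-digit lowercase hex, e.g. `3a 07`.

lvl (1b) val=1 bits=0x1 at bit 0: 0x0001
ver (4b) val=1 bits=0x1 at bit 1: 0x0003
prio (1b) val=0 bits=0x0 at bit 5: 0x0003
err (8b) val=-125 bits=0x83 at bit 6: 0x20c3
flags (2b) val=1 bits=0x1 at bit 14: 0x60c3
word = 0x60c3 → little-endian bytes:
  [0]=0xc3  [1]=0x60

c3 60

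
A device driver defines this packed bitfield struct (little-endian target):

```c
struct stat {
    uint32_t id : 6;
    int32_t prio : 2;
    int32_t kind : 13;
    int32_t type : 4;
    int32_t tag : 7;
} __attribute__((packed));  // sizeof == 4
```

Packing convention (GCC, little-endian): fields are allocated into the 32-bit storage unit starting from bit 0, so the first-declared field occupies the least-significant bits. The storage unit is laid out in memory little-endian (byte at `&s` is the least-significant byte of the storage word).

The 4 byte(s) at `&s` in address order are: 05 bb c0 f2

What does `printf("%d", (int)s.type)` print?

6

[0]=0x05 [1]=0xbb [2]=0xc0 [3]=0xf2 (little-endian) → word 0xf2c0bb05
id:6 @ bit 0 → (0xf2c0bb05>>0)&0x3f = 0x5
prio:2 @ bit 6 → (0xf2c0bb05>>6)&0x3 = 0x0
kind:13 @ bit 8 → (0xf2c0bb05>>8)&0x1fff = 0xbb
type:4 @ bit 21 → (0xf2c0bb05>>21)&0xf = 0x6  ←
tag:7 @ bit 25 → (0xf2c0bb05>>25)&0x7f = 0x79
type signed 4b, MSB=0: value = 6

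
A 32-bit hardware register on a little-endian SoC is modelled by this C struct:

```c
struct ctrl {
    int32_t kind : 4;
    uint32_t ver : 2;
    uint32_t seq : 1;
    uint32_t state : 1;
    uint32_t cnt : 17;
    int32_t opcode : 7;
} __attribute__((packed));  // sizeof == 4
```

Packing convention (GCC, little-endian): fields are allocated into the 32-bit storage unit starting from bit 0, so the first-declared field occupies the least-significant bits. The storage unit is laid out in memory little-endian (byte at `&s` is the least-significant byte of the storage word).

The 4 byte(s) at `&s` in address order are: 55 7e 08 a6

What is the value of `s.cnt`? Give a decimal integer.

2174

[0]=0x55 [1]=0x7e [2]=0x08 [3]=0xa6 (little-endian) → word 0xa6087e55
kind [0+:4] = (word>>0) & 0xf = 5
ver [4+:2] = (word>>4) & 0x3 = 1
seq [6+:1] = (word>>6) & 0x1 = 1
state [7+:1] = (word>>7) & 0x1 = 0
cnt [8+:17] = (word>>8) & 0x1ffff = 2174  ←
opcode [25+:7] = (word>>25) & 0x7f = 83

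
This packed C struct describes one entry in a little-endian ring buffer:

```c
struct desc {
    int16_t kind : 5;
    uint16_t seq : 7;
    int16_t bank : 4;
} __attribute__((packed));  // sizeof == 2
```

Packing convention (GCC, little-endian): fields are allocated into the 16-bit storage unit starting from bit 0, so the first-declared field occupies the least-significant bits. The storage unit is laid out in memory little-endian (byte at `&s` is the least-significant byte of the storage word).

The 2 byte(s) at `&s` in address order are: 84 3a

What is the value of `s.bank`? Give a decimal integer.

[0]=0x84 [1]=0x3a (little-endian) → word 0x3a84
kind:5 @ bit 0 → (0x3a84>>0)&0x1f = 0x4
seq:7 @ bit 5 → (0x3a84>>5)&0x7f = 0x54
bank:4 @ bit 12 → (0x3a84>>12)&0xf = 0x3  ←
bank signed 4b, MSB=0: value = 3

3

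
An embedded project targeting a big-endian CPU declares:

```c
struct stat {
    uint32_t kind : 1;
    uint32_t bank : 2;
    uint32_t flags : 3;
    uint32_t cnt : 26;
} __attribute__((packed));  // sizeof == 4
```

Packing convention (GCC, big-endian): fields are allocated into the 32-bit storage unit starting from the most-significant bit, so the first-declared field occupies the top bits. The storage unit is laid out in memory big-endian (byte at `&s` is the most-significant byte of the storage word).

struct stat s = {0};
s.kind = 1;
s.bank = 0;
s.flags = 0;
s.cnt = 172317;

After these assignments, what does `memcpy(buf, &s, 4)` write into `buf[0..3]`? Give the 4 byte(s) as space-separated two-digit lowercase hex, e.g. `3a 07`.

80 02 a1 1d

kind:1 = 1 → 0x1 << 31 → word 0x80000000
bank:2 = 0 → 0x0 << 29 → word 0x80000000
flags:3 = 0 → 0x0 << 26 → word 0x80000000
cnt:26 = 172317 → 0x2a11d << 0 → word 0x8002a11d
word = 0x8002a11d → big-endian bytes:
  [0]=0x80  [1]=0x02  [2]=0xa1  [3]=0x1d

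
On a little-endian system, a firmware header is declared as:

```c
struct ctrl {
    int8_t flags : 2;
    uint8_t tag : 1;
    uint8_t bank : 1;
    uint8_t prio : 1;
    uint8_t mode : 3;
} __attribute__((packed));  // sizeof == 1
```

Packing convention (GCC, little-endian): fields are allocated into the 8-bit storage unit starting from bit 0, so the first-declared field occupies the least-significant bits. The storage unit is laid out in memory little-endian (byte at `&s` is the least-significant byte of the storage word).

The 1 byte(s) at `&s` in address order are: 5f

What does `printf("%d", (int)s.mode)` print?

2

[0]=0x5f (little-endian) → word 0x5f
flags [0+:2] = (word>>0) & 0x3 = 3
tag [2+:1] = (word>>2) & 0x1 = 1
bank [3+:1] = (word>>3) & 0x1 = 1
prio [4+:1] = (word>>4) & 0x1 = 1
mode [5+:3] = (word>>5) & 0x7 = 2  ←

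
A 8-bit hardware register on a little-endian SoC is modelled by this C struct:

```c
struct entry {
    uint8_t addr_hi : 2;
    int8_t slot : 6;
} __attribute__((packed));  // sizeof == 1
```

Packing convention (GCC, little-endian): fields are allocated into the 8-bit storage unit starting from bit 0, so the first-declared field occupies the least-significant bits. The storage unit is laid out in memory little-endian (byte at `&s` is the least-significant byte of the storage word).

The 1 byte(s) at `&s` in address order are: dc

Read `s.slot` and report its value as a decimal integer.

-9

[0]=0xdc (little-endian) → word 0xdc
addr_hi:2 @ bit 0 → (0xdc>>0)&0x3 = 0x0
slot:6 @ bit 2 → (0xdc>>2)&0x3f = 0x37  ←
slot signed 6b, MSB=1: 55 - 64 = -9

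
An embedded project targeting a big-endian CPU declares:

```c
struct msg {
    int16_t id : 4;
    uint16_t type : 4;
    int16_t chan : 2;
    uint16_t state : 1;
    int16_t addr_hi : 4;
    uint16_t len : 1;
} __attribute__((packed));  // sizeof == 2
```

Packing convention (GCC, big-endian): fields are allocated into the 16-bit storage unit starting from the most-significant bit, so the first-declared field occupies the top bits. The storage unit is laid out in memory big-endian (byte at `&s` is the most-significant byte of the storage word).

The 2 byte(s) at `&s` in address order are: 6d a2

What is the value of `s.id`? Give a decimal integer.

6

[0]=0x6d [1]=0xa2 (big-endian) → word 0x6da2
id:4 @ bit 12 → (0x6da2>>12)&0xf = 0x6  ←
type:4 @ bit 8 → (0x6da2>>8)&0xf = 0xd
chan:2 @ bit 6 → (0x6da2>>6)&0x3 = 0x2
state:1 @ bit 5 → (0x6da2>>5)&0x1 = 0x1
addr_hi:4 @ bit 1 → (0x6da2>>1)&0xf = 0x1
len:1 @ bit 0 → (0x6da2>>0)&0x1 = 0x0
id signed 4b, MSB=0: value = 6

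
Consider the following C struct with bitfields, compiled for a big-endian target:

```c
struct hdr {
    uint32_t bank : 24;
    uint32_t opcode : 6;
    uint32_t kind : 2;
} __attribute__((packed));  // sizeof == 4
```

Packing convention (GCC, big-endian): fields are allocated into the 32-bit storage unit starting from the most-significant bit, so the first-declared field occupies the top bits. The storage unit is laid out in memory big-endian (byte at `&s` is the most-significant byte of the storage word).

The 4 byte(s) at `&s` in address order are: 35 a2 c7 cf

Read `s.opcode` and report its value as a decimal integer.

[0]=0x35 [1]=0xa2 [2]=0xc7 [3]=0xcf (big-endian) → word 0x35a2c7cf
bank [8+:24] = (word>>8) & 0xffffff = 3515079
opcode [2+:6] = (word>>2) & 0x3f = 51  ←
kind [0+:2] = (word>>0) & 0x3 = 3

51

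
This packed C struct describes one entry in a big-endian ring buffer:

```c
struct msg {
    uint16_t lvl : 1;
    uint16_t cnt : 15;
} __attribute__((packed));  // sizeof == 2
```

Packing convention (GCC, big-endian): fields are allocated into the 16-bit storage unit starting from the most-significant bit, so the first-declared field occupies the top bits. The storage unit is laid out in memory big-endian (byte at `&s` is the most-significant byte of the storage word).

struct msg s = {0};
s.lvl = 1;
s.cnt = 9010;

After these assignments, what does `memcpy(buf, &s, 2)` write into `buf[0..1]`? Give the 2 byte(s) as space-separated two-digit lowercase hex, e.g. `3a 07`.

lvl:1 = 1 → 0x1 << 15 → word 0x8000
cnt:15 = 9010 → 0x2332 << 0 → word 0xa332
word = 0xa332 → big-endian bytes:
  [0]=0xa3  [1]=0x32

a3 32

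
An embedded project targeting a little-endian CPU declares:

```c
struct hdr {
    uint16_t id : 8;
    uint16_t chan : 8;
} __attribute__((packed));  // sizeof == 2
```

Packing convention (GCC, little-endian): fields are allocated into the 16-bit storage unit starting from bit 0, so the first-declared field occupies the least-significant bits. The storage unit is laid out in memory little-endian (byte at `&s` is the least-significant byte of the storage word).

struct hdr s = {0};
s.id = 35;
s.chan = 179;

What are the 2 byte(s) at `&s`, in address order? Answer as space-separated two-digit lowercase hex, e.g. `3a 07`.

23 b3

[0+:8] id=35 & 0xff = 0x23; word=0x0023
[8+:8] chan=179 & 0xff = 0xb3; word=0xb323
word = 0xb323 → little-endian bytes:
  [0]=0x23  [1]=0xb3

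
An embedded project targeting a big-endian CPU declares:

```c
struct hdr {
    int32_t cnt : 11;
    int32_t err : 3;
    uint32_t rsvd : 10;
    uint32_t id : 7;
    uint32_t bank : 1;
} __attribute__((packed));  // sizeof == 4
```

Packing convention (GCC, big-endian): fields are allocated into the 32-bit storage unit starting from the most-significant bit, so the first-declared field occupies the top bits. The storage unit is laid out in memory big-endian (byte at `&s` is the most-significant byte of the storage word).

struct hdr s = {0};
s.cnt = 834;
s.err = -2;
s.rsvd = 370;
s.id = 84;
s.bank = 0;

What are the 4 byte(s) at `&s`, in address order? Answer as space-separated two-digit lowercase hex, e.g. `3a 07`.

68 59 72 a8

cnt:11 = 834 → 0x342 << 21 → word 0x68400000
err:3 = -2 → 0x6 << 18 → word 0x68580000
rsvd:10 = 370 → 0x172 << 8 → word 0x68597200
id:7 = 84 → 0x54 << 1 → word 0x685972a8
bank:1 = 0 → 0x0 << 0 → word 0x685972a8
word = 0x685972a8 → big-endian bytes:
  [0]=0x68  [1]=0x59  [2]=0x72  [3]=0xa8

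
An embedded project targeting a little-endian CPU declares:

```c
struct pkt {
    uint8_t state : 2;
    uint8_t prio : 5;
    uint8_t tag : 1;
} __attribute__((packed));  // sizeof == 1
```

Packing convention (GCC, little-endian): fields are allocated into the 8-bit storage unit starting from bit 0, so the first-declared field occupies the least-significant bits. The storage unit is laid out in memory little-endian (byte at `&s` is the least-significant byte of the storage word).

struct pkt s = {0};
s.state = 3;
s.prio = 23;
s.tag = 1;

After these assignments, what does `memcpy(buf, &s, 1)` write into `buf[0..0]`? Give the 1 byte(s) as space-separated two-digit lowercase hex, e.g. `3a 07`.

df

[0+:2] state=3 & 0x3 = 0x3; word=0x03
[2+:5] prio=23 & 0x1f = 0x17; word=0x5f
[7+:1] tag=1 & 0x1 = 0x1; word=0xdf
word = 0xdf → little-endian bytes:
  [0]=0xdf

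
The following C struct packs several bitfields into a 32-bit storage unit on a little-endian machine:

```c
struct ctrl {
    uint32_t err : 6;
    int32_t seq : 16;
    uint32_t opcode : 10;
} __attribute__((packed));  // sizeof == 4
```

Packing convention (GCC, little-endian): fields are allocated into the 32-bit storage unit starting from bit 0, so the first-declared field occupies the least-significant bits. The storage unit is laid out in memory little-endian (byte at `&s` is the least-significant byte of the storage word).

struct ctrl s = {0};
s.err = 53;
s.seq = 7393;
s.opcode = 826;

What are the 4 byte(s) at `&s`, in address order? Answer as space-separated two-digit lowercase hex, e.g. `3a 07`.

[0+:6] err=53 & 0x3f = 0x35; word=0x00000035
[6+:16] seq=7393 & 0xffff = 0x1ce1; word=0x00073875
[22+:10] opcode=826 & 0x3ff = 0x33a; word=0xce873875
word = 0xce873875 → little-endian bytes:
  [0]=0x75  [1]=0x38  [2]=0x87  [3]=0xce

75 38 87 ce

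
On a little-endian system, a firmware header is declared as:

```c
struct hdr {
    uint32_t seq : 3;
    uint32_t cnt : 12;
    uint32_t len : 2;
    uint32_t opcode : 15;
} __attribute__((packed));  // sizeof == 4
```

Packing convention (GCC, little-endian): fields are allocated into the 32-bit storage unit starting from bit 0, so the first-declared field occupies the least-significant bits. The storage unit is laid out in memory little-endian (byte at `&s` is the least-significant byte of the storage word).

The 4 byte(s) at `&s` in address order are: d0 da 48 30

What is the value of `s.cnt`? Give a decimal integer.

2906

[0]=0xd0 [1]=0xda [2]=0x48 [3]=0x30 (little-endian) → word 0x3048dad0
seq [0+:3] = (word>>0) & 0x7 = 0
cnt [3+:12] = (word>>3) & 0xfff = 2906  ←
len [15+:2] = (word>>15) & 0x3 = 1
opcode [17+:15] = (word>>17) & 0x7fff = 6180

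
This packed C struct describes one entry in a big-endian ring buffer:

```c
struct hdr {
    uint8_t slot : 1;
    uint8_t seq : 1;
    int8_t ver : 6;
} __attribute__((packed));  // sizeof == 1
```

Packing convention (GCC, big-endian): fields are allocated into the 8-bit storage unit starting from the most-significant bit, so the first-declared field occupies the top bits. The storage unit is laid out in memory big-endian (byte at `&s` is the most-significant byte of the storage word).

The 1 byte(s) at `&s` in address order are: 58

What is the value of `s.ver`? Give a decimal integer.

[0]=0x58 (big-endian) → word 0x58
slot:1 @ bit 7 → (0x58>>7)&0x1 = 0x0
seq:1 @ bit 6 → (0x58>>6)&0x1 = 0x1
ver:6 @ bit 0 → (0x58>>0)&0x3f = 0x18  ←
ver signed 6b, MSB=0: value = 24

24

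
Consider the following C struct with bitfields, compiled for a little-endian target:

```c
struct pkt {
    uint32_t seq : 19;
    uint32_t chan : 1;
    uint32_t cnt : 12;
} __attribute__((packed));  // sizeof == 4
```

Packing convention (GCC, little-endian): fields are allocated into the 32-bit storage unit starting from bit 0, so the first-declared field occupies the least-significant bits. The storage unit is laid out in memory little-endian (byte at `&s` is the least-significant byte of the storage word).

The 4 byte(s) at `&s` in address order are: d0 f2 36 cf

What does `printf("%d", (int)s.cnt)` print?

[0]=0xd0 [1]=0xf2 [2]=0x36 [3]=0xcf (little-endian) → word 0xcf36f2d0
seq [0+:19] = (word>>0) & 0x7ffff = 455376
chan [19+:1] = (word>>19) & 0x1 = 0
cnt [20+:12] = (word>>20) & 0xfff = 3315  ←

3315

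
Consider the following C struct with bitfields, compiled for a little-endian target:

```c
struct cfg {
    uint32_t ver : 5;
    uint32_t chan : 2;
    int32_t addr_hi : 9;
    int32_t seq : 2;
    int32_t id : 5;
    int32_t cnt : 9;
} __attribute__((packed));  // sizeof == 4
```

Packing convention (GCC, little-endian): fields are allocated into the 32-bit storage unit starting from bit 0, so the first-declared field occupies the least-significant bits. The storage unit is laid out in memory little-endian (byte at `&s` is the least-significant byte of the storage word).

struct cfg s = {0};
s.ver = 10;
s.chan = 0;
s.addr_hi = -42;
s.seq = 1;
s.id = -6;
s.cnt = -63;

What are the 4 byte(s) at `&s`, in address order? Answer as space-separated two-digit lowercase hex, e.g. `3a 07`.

[0+:5] ver=10 & 0x1f = 0xa; word=0x0000000a
[5+:2] chan=0 & 0x3 = 0x0; word=0x0000000a
[7+:9] addr_hi=-42 & 0x1ff = 0x1d6; word=0x0000eb0a
[16+:2] seq=1 & 0x3 = 0x1; word=0x0001eb0a
[18+:5] id=-6 & 0x1f = 0x1a; word=0x0069eb0a
[23+:9] cnt=-63 & 0x1ff = 0x1c1; word=0xe0e9eb0a
word = 0xe0e9eb0a → little-endian bytes:
  [0]=0x0a  [1]=0xeb  [2]=0xe9  [3]=0xe0

0a eb e9 e0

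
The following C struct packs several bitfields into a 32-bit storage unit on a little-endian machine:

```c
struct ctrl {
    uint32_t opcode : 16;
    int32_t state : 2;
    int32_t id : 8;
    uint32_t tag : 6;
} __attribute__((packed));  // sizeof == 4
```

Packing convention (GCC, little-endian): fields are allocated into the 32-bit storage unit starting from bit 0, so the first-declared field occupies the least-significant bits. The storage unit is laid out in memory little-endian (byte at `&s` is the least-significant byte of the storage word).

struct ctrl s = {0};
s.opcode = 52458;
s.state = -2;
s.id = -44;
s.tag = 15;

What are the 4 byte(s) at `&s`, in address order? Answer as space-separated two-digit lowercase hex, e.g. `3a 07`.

ea cc 52 3f

[0+:16] opcode=52458 & 0xffff = 0xccea; word=0x0000ccea
[16+:2] state=-2 & 0x3 = 0x2; word=0x0002ccea
[18+:8] id=-44 & 0xff = 0xd4; word=0x0352ccea
[26+:6] tag=15 & 0x3f = 0xf; word=0x3f52ccea
word = 0x3f52ccea → little-endian bytes:
  [0]=0xea  [1]=0xcc  [2]=0x52  [3]=0x3f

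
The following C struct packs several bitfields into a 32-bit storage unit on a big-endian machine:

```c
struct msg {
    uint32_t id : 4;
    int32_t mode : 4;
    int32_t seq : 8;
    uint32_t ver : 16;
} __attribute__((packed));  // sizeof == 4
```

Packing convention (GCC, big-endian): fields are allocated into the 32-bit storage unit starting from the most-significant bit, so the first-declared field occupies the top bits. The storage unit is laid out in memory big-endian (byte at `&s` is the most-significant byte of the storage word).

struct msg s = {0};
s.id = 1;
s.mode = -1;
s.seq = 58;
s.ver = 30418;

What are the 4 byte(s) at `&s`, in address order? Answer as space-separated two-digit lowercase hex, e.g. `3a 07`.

[28+:4] id=1 & 0xf = 0x1; word=0x10000000
[24+:4] mode=-1 & 0xf = 0xf; word=0x1f000000
[16+:8] seq=58 & 0xff = 0x3a; word=0x1f3a0000
[0+:16] ver=30418 & 0xffff = 0x76d2; word=0x1f3a76d2
word = 0x1f3a76d2 → big-endian bytes:
  [0]=0x1f  [1]=0x3a  [2]=0x76  [3]=0xd2

1f 3a 76 d2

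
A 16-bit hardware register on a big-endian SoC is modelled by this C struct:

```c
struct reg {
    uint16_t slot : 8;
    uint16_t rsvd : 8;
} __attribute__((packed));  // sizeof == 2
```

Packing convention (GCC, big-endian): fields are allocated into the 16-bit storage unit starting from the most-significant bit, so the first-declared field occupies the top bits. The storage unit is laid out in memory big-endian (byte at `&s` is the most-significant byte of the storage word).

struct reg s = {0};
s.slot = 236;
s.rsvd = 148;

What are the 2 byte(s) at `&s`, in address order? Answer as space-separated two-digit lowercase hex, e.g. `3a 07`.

ec 94

slot:8 = 236 → 0xec << 8 → word 0xec00
rsvd:8 = 148 → 0x94 << 0 → word 0xec94
word = 0xec94 → big-endian bytes:
  [0]=0xec  [1]=0x94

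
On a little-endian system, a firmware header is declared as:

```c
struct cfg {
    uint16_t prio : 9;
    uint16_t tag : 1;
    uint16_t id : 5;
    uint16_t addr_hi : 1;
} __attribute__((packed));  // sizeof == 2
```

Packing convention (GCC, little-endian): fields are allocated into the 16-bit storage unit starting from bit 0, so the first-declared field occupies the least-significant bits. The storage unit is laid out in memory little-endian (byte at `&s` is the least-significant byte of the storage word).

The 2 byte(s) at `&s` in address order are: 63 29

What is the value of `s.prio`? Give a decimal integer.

[0]=0x63 [1]=0x29 (little-endian) → word 0x2963
prio [0+:9] = (word>>0) & 0x1ff = 355  ←
tag [9+:1] = (word>>9) & 0x1 = 0
id [10+:5] = (word>>10) & 0x1f = 10
addr_hi [15+:1] = (word>>15) & 0x1 = 0

355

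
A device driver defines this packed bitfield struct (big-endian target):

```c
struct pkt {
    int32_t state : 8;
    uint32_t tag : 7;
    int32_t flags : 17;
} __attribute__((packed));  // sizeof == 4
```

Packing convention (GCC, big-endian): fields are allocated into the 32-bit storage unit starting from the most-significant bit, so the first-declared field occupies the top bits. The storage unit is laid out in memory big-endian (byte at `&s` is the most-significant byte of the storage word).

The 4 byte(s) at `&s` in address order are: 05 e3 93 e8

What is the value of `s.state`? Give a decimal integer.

5

[0]=0x05 [1]=0xe3 [2]=0x93 [3]=0xe8 (big-endian) → word 0x05e393e8
state:8 @ bit 24 → (0x05e393e8>>24)&0xff = 0x5  ←
tag:7 @ bit 17 → (0x05e393e8>>17)&0x7f = 0x71
flags:17 @ bit 0 → (0x05e393e8>>0)&0x1ffff = 0x193e8
state signed 8b, MSB=0: value = 5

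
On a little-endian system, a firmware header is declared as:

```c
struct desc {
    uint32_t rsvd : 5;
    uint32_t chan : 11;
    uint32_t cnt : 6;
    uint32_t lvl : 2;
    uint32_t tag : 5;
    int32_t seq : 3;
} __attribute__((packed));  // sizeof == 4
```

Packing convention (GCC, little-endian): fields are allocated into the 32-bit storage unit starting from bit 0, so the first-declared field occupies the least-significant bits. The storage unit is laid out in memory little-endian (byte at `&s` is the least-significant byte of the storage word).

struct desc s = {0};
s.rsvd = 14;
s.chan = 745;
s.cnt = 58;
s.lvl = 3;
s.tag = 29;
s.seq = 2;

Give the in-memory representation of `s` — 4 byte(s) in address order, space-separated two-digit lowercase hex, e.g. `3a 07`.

2e 5d fa 5d

rsvd:5 = 14 → 0xe << 0 → word 0x0000000e
chan:11 = 745 → 0x2e9 << 5 → word 0x00005d2e
cnt:6 = 58 → 0x3a << 16 → word 0x003a5d2e
lvl:2 = 3 → 0x3 << 22 → word 0x00fa5d2e
tag:5 = 29 → 0x1d << 24 → word 0x1dfa5d2e
seq:3 = 2 → 0x2 << 29 → word 0x5dfa5d2e
word = 0x5dfa5d2e → little-endian bytes:
  [0]=0x2e  [1]=0x5d  [2]=0xfa  [3]=0x5d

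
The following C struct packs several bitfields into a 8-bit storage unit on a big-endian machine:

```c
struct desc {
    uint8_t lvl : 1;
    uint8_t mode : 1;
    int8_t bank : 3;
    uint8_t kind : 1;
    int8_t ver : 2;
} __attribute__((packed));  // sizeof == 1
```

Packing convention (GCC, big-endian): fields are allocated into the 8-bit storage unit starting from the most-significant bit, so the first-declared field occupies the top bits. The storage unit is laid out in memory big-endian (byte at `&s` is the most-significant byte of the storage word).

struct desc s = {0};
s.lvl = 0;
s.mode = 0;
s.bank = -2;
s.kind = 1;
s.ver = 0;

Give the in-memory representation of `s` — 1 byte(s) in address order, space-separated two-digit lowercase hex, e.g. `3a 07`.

[7+:1] lvl=0 & 0x1 = 0x0; word=0x00
[6+:1] mode=0 & 0x1 = 0x0; word=0x00
[3+:3] bank=-2 & 0x7 = 0x6; word=0x30
[2+:1] kind=1 & 0x1 = 0x1; word=0x34
[0+:2] ver=0 & 0x3 = 0x0; word=0x34
word = 0x34 → big-endian bytes:
  [0]=0x34

34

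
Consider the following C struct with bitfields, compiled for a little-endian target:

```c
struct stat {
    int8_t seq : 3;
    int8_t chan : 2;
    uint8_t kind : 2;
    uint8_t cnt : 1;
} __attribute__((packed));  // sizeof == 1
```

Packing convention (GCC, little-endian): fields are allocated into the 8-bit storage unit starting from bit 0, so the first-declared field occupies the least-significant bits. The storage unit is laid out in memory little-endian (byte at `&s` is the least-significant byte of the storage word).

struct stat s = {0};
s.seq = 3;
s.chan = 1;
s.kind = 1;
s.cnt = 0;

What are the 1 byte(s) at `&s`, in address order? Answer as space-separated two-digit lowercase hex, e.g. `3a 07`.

seq (3b) val=3 bits=0x3 at bit 0: 0x03
chan (2b) val=1 bits=0x1 at bit 3: 0x0b
kind (2b) val=1 bits=0x1 at bit 5: 0x2b
cnt (1b) val=0 bits=0x0 at bit 7: 0x2b
word = 0x2b → little-endian bytes:
  [0]=0x2b

2b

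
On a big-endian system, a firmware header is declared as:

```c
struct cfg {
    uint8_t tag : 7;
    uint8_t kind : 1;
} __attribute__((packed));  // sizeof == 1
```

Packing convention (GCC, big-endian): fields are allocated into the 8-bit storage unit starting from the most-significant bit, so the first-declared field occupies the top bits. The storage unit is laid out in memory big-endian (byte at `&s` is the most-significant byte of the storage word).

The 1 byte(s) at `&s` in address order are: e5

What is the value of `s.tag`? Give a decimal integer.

[0]=0xe5 (big-endian) → word 0xe5
tag:7 @ bit 1 → (0xe5>>1)&0x7f = 0x72  ←
kind:1 @ bit 0 → (0xe5>>0)&0x1 = 0x1

114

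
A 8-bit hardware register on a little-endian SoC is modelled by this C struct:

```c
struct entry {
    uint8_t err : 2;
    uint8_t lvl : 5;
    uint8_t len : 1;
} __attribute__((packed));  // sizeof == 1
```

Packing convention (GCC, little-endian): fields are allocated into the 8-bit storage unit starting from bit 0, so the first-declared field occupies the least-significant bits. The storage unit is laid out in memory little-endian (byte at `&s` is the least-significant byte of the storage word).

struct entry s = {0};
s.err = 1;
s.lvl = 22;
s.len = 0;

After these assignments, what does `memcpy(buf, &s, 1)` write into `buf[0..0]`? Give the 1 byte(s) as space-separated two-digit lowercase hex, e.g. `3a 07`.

59

err (2b) val=1 bits=0x1 at bit 0: 0x01
lvl (5b) val=22 bits=0x16 at bit 2: 0x59
len (1b) val=0 bits=0x0 at bit 7: 0x59
word = 0x59 → little-endian bytes:
  [0]=0x59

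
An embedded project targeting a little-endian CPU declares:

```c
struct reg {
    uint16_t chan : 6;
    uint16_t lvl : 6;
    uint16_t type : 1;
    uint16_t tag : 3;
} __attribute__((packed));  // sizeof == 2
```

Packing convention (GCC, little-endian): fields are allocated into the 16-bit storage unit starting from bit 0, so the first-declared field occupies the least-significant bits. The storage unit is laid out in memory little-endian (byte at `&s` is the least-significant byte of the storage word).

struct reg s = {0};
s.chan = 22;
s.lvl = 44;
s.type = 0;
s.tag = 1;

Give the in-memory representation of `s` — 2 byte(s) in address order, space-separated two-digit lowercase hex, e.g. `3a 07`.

16 2b

chan:6 = 22 → 0x16 << 0 → word 0x0016
lvl:6 = 44 → 0x2c << 6 → word 0x0b16
type:1 = 0 → 0x0 << 12 → word 0x0b16
tag:3 = 1 → 0x1 << 13 → word 0x2b16
word = 0x2b16 → little-endian bytes:
  [0]=0x16  [1]=0x2b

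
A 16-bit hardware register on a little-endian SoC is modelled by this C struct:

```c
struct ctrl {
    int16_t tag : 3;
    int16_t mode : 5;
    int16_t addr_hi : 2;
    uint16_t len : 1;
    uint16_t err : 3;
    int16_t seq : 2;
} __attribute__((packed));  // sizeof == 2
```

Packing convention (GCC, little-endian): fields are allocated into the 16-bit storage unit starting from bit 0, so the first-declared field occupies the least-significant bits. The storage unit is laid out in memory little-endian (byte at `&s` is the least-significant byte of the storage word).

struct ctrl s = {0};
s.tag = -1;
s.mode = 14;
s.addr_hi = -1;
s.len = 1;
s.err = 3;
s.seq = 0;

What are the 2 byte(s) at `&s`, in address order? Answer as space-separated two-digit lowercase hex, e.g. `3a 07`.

77 1f

tag:3 = -1 → 0x7 << 0 → word 0x0007
mode:5 = 14 → 0xe << 3 → word 0x0077
addr_hi:2 = -1 → 0x3 << 8 → word 0x0377
len:1 = 1 → 0x1 << 10 → word 0x0777
err:3 = 3 → 0x3 << 11 → word 0x1f77
seq:2 = 0 → 0x0 << 14 → word 0x1f77
word = 0x1f77 → little-endian bytes:
  [0]=0x77  [1]=0x1f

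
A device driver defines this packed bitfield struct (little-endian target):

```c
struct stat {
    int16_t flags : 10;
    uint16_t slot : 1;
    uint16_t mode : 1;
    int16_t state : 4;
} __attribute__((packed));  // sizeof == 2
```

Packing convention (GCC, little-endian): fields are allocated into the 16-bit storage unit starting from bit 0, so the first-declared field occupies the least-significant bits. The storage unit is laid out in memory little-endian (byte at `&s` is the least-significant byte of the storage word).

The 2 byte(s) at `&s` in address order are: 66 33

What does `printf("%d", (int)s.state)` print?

[0]=0x66 [1]=0x33 (little-endian) → word 0x3366
flags [0+:10] = (word>>0) & 0x3ff = 870
slot [10+:1] = (word>>10) & 0x1 = 0
mode [11+:1] = (word>>11) & 0x1 = 0
state [12+:4] = (word>>12) & 0xf = 3  ←
state signed 4b, MSB=0: value = 3

3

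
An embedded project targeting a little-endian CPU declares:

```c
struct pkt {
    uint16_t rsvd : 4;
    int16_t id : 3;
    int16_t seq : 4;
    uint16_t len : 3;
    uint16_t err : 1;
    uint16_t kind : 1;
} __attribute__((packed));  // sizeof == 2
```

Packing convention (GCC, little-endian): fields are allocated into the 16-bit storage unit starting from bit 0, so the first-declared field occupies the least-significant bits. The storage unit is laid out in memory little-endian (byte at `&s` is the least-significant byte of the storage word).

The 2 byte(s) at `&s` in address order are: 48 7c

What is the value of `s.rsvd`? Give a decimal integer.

[0]=0x48 [1]=0x7c (little-endian) → word 0x7c48
rsvd:4 @ bit 0 → (0x7c48>>0)&0xf = 0x8  ←
id:3 @ bit 4 → (0x7c48>>4)&0x7 = 0x4
seq:4 @ bit 7 → (0x7c48>>7)&0xf = 0x8
len:3 @ bit 11 → (0x7c48>>11)&0x7 = 0x7
err:1 @ bit 14 → (0x7c48>>14)&0x1 = 0x1
kind:1 @ bit 15 → (0x7c48>>15)&0x1 = 0x0

8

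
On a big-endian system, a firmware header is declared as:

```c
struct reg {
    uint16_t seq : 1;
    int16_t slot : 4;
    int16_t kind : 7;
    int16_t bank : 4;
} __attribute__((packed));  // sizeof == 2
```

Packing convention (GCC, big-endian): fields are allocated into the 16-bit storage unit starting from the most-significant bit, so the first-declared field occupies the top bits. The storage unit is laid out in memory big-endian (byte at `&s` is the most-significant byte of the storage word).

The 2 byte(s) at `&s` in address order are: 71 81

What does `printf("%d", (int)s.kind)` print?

24

[0]=0x71 [1]=0x81 (big-endian) → word 0x7181
seq [15+:1] = (word>>15) & 0x1 = 0
slot [11+:4] = (word>>11) & 0xf = 14
kind [4+:7] = (word>>4) & 0x7f = 24  ←
bank [0+:4] = (word>>0) & 0xf = 1
kind signed 7b, MSB=0: value = 24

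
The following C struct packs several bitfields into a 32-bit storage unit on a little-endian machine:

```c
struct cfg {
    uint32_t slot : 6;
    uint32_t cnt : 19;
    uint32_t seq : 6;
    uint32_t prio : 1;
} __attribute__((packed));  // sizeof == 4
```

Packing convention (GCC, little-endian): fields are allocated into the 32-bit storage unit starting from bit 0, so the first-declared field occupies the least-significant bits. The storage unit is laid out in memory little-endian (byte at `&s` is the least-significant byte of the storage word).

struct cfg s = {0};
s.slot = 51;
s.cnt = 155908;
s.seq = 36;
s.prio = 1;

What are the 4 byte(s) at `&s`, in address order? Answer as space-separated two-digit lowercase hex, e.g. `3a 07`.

[0+:6] slot=51 & 0x3f = 0x33; word=0x00000033
[6+:19] cnt=155908 & 0x7ffff = 0x26104; word=0x00984133
[25+:6] seq=36 & 0x3f = 0x24; word=0x48984133
[31+:1] prio=1 & 0x1 = 0x1; word=0xc8984133
word = 0xc8984133 → little-endian bytes:
  [0]=0x33  [1]=0x41  [2]=0x98  [3]=0xc8

33 41 98 c8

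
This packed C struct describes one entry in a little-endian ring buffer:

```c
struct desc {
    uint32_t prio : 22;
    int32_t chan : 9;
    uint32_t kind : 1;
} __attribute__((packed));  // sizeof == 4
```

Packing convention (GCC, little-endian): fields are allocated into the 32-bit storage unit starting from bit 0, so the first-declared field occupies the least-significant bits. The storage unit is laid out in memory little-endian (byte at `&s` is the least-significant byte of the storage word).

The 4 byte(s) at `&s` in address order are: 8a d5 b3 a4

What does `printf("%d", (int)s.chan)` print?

[0]=0x8a [1]=0xd5 [2]=0xb3 [3]=0xa4 (little-endian) → word 0xa4b3d58a
prio [0+:22] = (word>>0) & 0x3fffff = 3397002
chan [22+:9] = (word>>22) & 0x1ff = 146  ←
kind [31+:1] = (word>>31) & 0x1 = 1
chan signed 9b, MSB=0: value = 146

146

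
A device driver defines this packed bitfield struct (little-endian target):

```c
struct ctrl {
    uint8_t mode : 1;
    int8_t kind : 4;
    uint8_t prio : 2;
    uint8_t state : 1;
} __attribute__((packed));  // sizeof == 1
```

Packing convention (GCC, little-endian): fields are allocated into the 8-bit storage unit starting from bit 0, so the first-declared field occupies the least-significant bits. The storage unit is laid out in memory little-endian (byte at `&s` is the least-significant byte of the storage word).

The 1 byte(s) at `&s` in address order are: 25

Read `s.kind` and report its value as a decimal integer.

2

[0]=0x25 (little-endian) → word 0x25
mode [0+:1] = (word>>0) & 0x1 = 1
kind [1+:4] = (word>>1) & 0xf = 2  ←
prio [5+:2] = (word>>5) & 0x3 = 1
state [7+:1] = (word>>7) & 0x1 = 0
kind signed 4b, MSB=0: value = 2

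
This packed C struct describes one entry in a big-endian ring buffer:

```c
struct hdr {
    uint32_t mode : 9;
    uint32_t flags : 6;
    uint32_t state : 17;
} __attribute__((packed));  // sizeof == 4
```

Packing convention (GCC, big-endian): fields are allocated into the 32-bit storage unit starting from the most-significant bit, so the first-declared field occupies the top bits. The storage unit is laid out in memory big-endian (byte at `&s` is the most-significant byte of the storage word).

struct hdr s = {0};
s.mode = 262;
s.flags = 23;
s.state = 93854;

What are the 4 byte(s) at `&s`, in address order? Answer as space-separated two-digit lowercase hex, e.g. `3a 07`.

mode (9b) val=262 bits=0x106 at bit 23: 0x83000000
flags (6b) val=23 bits=0x17 at bit 17: 0x832e0000
state (17b) val=93854 bits=0x16e9e at bit 0: 0x832f6e9e
word = 0x832f6e9e → big-endian bytes:
  [0]=0x83  [1]=0x2f  [2]=0x6e  [3]=0x9e

83 2f 6e 9e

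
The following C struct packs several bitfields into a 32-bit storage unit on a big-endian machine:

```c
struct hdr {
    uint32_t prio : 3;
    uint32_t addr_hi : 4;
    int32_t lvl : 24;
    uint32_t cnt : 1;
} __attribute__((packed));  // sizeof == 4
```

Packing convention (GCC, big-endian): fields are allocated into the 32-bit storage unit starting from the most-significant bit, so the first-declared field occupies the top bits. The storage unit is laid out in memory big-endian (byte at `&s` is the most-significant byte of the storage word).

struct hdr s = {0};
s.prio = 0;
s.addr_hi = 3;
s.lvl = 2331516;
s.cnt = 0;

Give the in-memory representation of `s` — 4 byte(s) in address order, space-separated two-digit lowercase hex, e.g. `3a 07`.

prio (3b) val=0 bits=0x0 at bit 29: 0x00000000
addr_hi (4b) val=3 bits=0x3 at bit 25: 0x06000000
lvl (24b) val=2331516 bits=0x23937c at bit 1: 0x064726f8
cnt (1b) val=0 bits=0x0 at bit 0: 0x064726f8
word = 0x064726f8 → big-endian bytes:
  [0]=0x06  [1]=0x47  [2]=0x26  [3]=0xf8

06 47 26 f8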